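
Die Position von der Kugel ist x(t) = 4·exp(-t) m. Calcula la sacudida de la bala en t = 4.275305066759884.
Para resolver esto, necesitamos tomar 3 derivadas de nuestra ecuación de la posición x(t) = 4·exp(-t). Derivando la posición, obtenemos la velocidad: v(t) = -4·exp(-t). Tomando d/dt de v(t), encontramos a(t) = 4·exp(-t). La derivada de la aceleración da la sacudida: j(t) = -4·exp(-t). De la ecuación de la sacudida j(t) = -4·exp(-t), sustituimos t = 4.275305066759884 para obtener j = -0.0556312210504529.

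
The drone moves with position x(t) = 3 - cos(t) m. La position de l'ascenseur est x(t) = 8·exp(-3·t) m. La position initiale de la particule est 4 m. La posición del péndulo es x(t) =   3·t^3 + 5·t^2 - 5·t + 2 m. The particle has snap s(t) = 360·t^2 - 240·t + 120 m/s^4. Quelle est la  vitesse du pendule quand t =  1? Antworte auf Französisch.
Pour résoudre ceci, nous devons prendre 1 dérivée de notre équation de la position x(t) = 3·t^3 + 5·t^2 - 5·t + 2. En prenant d/dt de x(t), nous trouvons v(t) = 9·t^2 + 10·t - 5. De l'équation de la vitesse v(t) = 9·t^2 + 10·t - 5, nous substituons t = 1 pour obtenir v = 14.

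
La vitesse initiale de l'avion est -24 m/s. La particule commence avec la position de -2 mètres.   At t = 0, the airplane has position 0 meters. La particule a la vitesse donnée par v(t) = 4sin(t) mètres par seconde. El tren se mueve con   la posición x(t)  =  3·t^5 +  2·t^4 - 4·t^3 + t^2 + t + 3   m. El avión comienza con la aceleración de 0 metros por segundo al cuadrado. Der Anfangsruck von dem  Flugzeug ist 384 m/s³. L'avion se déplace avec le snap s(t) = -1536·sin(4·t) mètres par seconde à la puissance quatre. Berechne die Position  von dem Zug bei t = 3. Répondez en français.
En utilisant x(t) = 3·t^5 + 2·t^4 - 4·t^3 + t^2 + t + 3 et en substituant t = 3, nous trouvons x = 798.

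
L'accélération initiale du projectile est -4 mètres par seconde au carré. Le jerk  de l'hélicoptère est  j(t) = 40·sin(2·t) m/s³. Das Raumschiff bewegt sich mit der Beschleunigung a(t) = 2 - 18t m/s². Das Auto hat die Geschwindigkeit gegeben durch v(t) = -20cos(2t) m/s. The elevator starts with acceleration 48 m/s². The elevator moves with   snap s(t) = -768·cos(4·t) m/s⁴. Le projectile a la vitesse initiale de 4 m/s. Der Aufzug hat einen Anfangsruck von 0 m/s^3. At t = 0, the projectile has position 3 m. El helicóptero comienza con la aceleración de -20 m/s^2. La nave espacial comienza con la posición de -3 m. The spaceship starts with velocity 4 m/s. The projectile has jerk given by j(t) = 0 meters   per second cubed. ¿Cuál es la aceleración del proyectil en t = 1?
Partiendo de la sacudida j(t) = 0, tomamos 1 antiderivada. Tomando ∫j(t)dt y aplicando a(0) = -4, encontramos a(t) = -4. Tenemos la aceleración a(t) = -4. Sustituyendo t = 1: a(1) = -4.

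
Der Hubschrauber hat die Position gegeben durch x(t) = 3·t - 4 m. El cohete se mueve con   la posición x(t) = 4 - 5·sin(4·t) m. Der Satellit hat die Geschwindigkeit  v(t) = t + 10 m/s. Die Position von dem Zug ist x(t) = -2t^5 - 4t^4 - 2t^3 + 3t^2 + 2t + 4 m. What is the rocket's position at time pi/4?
From the given position equation x(t) = 4 - 5·sin(4·t), we substitute t = pi/4 to get x = 4.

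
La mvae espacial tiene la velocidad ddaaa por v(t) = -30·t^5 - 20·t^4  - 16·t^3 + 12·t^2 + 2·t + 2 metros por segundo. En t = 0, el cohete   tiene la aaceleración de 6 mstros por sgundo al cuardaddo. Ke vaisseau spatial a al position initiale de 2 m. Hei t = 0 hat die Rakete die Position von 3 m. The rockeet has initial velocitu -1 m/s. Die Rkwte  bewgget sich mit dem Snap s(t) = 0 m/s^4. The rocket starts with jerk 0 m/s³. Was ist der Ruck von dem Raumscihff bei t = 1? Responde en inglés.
Starting from velocity v(t) = -30·t^5 - 20·t^4 - 16·t^3 + 12·t^2 + 2·t + 2, we take 2 derivatives. Taking d/dt of v(t), we find a(t) = -150·t^4 - 80·t^3 - 48·t^2 + 24·t + 2. Differentiating acceleration, we get jerk: j(t) = -600·t^3 - 240·t^2 - 96·t + 24. We have jerk j(t) = -600·t^3 - 240·t^2 - 96·t + 24. Substituting t = 1: j(1) = -912.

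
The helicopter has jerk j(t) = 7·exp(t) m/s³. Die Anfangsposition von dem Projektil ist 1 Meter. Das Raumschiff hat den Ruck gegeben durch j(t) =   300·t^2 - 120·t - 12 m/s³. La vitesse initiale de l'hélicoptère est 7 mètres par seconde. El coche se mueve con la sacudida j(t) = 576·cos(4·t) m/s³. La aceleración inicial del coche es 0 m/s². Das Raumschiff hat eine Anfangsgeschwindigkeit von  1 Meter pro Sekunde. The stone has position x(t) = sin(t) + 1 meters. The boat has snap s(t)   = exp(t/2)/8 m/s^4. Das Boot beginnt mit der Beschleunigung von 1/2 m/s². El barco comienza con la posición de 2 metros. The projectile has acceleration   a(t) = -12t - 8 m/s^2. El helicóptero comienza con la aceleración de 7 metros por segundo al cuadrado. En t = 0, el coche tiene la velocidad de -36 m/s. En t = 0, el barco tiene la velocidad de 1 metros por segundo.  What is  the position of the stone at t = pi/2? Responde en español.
De la ecuación de la posición x(t) = sin(t) + 1, sustituimos t = pi/2 para obtener x = 2.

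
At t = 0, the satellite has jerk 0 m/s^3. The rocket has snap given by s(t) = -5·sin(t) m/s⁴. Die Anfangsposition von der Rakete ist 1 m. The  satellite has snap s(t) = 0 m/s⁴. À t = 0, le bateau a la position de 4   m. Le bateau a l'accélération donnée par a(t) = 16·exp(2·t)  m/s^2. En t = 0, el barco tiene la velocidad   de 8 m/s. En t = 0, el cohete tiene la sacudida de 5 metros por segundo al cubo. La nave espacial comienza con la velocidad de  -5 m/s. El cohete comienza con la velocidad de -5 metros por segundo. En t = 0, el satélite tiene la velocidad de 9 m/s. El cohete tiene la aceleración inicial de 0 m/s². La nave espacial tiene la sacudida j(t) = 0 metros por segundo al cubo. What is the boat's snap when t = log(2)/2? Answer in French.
Nous devons dériver notre équation de l'accélération a(t) = 16·exp(2·t) 2 fois. En prenant d/dt de a(t), nous trouvons j(t) = 32·exp(2·t). La dérivée du jerk donne le snap: s(t) = 64·exp(2·t). Nous avons le snap s(t) = 64·exp(2·t). En substituant t = log(2)/2: s(log(2)/2) = 128.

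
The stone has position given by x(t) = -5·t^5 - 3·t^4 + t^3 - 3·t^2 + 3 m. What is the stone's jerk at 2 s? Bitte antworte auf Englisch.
To solve this, we need to take 3 derivatives of our position equation x(t) = -5·t^5 - 3·t^4 + t^3 - 3·t^2 + 3. Differentiating position, we get velocity: v(t) = -25·t^4 - 12·t^3 + 3·t^2 - 6·t. The derivative of velocity gives acceleration: a(t) = -100·t^3 - 36·t^2 + 6·t - 6. Differentiating acceleration, we get jerk: j(t) = -300·t^2 - 72·t + 6. From the given jerk equation j(t) = -300·t^2 - 72·t + 6, we substitute t = 2 to get j = -1338.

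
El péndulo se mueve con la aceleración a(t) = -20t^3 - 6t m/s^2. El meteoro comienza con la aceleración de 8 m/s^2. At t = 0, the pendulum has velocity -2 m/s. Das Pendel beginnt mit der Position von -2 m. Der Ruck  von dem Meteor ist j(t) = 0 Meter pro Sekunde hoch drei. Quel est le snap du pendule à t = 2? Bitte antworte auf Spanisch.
Partiendo de la aceleración a(t) = -20·t^3 - 6·t, tomamos 2 derivadas. Derivando la aceleración, obtenemos la sacudida: j(t) = -60·t^2 - 6. Tomando d/dt de j(t), encontramos s(t) = -120·t. De la ecuación del snap s(t) = -120·t, sustituimos t = 2 para obtener s = -240.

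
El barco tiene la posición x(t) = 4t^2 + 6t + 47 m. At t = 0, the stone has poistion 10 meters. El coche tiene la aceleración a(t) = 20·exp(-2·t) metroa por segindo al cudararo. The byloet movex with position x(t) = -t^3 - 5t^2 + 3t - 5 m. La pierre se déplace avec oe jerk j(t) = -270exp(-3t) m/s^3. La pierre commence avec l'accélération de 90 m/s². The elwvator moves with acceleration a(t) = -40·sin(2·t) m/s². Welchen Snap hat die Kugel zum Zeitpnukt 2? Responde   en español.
Debemos derivar nuestra ecuación de la posición x(t) = -t^3 - 5·t^2 + 3·t - 5 4 veces. La derivada de la posición da la velocidad: v(t) = -3·t^2 - 10·t + 3. La derivada de la velocidad da la aceleración: a(t) = -6·t - 10. Tomando d/dt de a(t), encontramos j(t) = -6. Tomando d/dt de j(t), encontramos s(t) = 0. Usando s(t) = 0 y sustituyendo t = 2, encontramos s = 0.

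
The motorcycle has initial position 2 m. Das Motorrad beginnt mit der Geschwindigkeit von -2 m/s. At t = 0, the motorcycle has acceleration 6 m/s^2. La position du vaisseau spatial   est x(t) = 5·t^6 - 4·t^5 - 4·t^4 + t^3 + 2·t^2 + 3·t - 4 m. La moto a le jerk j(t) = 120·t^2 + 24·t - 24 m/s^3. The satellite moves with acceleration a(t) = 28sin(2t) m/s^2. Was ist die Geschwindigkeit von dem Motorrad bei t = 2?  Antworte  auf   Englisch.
We need to integrate our jerk equation j(t) = 120·t^2 + 24·t - 24 2 times. Taking ∫j(t)dt and applying a(0) = 6, we find a(t) = 40·t^3 + 12·t^2 - 24·t + 6. Integrating acceleration and using the initial condition v(0) = -2, we get v(t) = 10·t^4 + 4·t^3 - 12·t^2 + 6·t - 2. From the given velocity equation v(t) = 10·t^4 + 4·t^3 - 12·t^2 + 6·t - 2, we substitute t = 2 to get v = 154.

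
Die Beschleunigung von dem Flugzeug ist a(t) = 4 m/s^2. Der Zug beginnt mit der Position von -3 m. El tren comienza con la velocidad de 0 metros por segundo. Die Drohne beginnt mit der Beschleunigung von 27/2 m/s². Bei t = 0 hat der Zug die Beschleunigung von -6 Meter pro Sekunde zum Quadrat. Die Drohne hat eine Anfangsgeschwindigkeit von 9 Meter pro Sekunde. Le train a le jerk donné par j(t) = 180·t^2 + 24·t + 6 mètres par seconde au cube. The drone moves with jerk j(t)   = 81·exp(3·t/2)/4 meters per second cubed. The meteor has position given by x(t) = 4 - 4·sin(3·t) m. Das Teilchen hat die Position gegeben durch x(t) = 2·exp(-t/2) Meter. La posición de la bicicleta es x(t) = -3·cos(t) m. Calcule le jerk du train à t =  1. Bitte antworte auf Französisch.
En utilisant j(t) = 180·t^2 + 24·t + 6 et en substituant t = 1, nous trouvons j = 210.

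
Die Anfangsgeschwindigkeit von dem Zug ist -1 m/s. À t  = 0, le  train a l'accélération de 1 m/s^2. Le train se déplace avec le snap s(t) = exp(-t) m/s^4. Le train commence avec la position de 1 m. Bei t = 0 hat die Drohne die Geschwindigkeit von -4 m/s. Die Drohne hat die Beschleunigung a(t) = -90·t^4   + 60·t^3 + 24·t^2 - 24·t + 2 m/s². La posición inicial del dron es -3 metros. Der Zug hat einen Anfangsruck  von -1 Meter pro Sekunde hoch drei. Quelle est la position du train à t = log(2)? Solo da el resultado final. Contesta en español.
En t = log(2), x = 1/2.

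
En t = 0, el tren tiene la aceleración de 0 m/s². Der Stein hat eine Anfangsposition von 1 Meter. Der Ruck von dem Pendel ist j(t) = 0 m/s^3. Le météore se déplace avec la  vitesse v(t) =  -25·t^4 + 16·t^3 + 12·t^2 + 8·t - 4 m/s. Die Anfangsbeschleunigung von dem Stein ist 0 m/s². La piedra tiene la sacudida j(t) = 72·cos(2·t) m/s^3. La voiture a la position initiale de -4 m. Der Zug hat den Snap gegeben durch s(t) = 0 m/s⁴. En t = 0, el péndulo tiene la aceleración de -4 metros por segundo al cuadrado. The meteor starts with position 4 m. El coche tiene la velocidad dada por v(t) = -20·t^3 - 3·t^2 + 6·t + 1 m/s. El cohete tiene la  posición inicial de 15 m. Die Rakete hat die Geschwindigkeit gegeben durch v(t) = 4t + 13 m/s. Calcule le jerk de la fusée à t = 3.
Nous devons dériver notre équation de la vitesse v(t) = 4·t + 13 2 fois. La dérivée de la vitesse donne l'accélération: a(t) = 4. En dérivant l'accélération, nous obtenons le jerk: j(t) = 0. En utilisant j(t) = 0 et en substituant t = 3, nous trouvons j = 0.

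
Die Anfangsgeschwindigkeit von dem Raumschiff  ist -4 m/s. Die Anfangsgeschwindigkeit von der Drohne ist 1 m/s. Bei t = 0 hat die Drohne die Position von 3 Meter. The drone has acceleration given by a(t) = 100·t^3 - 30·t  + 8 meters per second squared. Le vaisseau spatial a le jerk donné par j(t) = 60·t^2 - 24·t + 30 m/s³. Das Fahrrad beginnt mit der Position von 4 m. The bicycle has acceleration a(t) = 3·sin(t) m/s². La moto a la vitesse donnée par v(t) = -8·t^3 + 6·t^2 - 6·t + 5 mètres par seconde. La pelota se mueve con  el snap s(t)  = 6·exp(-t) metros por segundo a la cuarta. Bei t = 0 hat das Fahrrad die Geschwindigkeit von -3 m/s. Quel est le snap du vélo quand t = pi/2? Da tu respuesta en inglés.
We must differentiate our acceleration equation a(t) = 3·sin(t) 2 times. The derivative of acceleration gives jerk: j(t) = 3·cos(t). Taking d/dt of j(t), we find s(t) = -3·sin(t). We have snap s(t) = -3·sin(t). Substituting t = pi/2: s(pi/2) = -3.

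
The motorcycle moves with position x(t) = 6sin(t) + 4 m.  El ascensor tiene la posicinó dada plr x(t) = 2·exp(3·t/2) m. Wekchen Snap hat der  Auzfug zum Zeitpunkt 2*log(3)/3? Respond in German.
Wir müssen unsere Gleichung für die Position x(t) = 2·exp(3·t/2) 4-mal ableiten. Durch Ableiten von der Position erhalten wir die Geschwindigkeit: v(t) = 3·exp(3·t/2). Mit d/dt von v(t) finden wir a(t) = 9·exp(3·t/2)/2. Durch Ableiten von der Beschleunigung erhalten wir den Ruck: j(t) = 27·exp(3·t/2)/4. Mit d/dt von j(t) finden wir s(t) = 81·exp(3·t/2)/8. Aus der Gleichung für den Snap s(t) = 81·exp(3·t/2)/8, setzen wir t = 2*log(3)/3 ein und erhalten s = 243/8.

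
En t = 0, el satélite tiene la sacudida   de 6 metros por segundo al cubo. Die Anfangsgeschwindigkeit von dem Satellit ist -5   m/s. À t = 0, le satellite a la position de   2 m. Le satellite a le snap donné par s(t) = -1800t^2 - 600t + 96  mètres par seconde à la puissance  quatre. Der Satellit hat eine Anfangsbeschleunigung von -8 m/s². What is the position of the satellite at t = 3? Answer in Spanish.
Partiendo del snap s(t) = -1800·t^2 - 600·t + 96, tomamos 4 integrales. La antiderivada del snap, con j(0) = 6, da la sacudida: j(t) = -600·t^3 - 300·t^2 + 96·t + 6. Integrando la sacudida y usando la condición inicial a(0) = -8, obtenemos a(t) = -150·t^4 - 100·t^3 + 48·t^2 + 6·t - 8. Integrando la aceleración y usando la condición inicial v(0) = -5, obtenemos v(t) = -30·t^5 - 25·t^4 + 16·t^3 + 3·t^2 - 8·t - 5. Integrando la velocidad y usando la condición inicial x(0) = 2, obtenemos x(t) = -5·t^6 - 5·t^5 + 4·t^4 + t^3 - 4·t^2 - 5·t + 2. Usando x(t) = -5·t^6 - 5·t^5 + 4·t^4 + t^3 - 4·t^2 - 5·t + 2 y sustituyendo t = 3, encontramos x = -4558.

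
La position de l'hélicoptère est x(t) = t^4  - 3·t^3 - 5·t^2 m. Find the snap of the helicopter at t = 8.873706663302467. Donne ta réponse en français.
En partant de la position x(t) = t^4 - 3·t^3 - 5·t^2, nous prenons 4 dérivées. En prenant d/dt de x(t), nous trouvons v(t) = 4·t^3 - 9·t^2 - 10·t. La dérivée de la vitesse donne l'accélération: a(t) = 12·t^2 - 18·t - 10. La dérivée de l'accélération donne le jerk: j(t) = 24·t - 18. La dérivée du jerk donne le snap: s(t) = 24. Nous avons le snap s(t) = 24. En substituant t = 8.873706663302467: s(8.873706663302467) = 24.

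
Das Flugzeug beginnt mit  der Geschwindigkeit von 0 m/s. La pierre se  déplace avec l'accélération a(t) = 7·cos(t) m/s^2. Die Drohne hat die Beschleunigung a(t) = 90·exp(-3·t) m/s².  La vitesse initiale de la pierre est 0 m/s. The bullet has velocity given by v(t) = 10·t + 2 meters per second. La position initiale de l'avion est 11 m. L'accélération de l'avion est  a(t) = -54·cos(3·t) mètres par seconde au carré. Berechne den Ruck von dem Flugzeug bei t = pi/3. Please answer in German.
Um dies zu lösen, müssen wir 1 Ableitung unserer Gleichung für die Beschleunigung a(t) = -54·cos(3·t) nehmen. Die Ableitung von der Beschleunigung ergibt den Ruck: j(t) = 162·sin(3·t). Wir haben den Ruck j(t) = 162·sin(3·t). Durch Einsetzen von t = pi/3: j(pi/3) = 0.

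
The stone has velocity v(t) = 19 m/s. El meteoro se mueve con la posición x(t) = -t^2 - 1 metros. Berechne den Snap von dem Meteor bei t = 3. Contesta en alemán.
Wir müssen unsere Gleichung für die Position x(t) = -t^2 - 1 4-mal ableiten. Durch Ableiten von der Position erhalten wir die Geschwindigkeit: v(t) = -2·t. Durch Ableiten von der Geschwindigkeit erhalten wir die Beschleunigung: a(t) = -2. Die Ableitung von der Beschleunigung ergibt den Ruck: j(t) = 0. Durch Ableiten von dem Ruck erhalten wir den Snap: s(t) = 0. Wir haben den Snap s(t) = 0. Durch Einsetzen von t = 3: s(3) = 0.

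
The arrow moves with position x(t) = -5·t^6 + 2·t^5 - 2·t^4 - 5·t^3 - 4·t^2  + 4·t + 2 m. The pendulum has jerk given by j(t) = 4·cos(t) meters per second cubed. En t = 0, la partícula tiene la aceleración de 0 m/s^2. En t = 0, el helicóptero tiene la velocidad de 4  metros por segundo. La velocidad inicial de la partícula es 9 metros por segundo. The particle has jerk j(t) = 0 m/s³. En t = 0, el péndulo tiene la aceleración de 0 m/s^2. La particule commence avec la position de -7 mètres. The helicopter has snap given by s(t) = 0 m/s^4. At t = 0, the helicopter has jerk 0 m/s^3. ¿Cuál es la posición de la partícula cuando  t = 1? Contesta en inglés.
To solve this, we need to take 3 integrals of our jerk equation j(t) = 0. Finding the antiderivative of j(t) and using a(0) = 0: a(t) = 0. Taking ∫a(t)dt and applying v(0) = 9, we find v(t) = 9. Taking ∫v(t)dt and applying x(0) = -7, we find x(t) = 9·t - 7. From the given position equation x(t) = 9·t - 7, we substitute t = 1 to get x = 2.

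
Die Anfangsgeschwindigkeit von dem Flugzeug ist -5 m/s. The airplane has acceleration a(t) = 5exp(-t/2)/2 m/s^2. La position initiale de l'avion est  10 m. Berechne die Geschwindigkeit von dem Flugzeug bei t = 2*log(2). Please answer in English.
To solve this, we need to take 1 antiderivative of our acceleration equation a(t) = 5·exp(-t/2)/2. Integrating acceleration and using the initial condition v(0) = -5, we get v(t) = -5·exp(-t/2). From the given velocity equation v(t) = -5·exp(-t/2), we substitute t = 2*log(2) to get v = -5/2.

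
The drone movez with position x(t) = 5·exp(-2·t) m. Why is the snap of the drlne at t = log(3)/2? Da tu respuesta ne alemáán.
Ausgehend von der Position x(t) = 5·exp(-2·t), nehmen wir 4 Ableitungen. Die Ableitung von der Position ergibt die Geschwindigkeit: v(t) = -10·exp(-2·t). Durch Ableiten von der Geschwindigkeit erhalten wir die Beschleunigung: a(t) = 20·exp(-2·t). Die Ableitung von der Beschleunigung ergibt den Ruck: j(t) = -40·exp(-2·t). Die Ableitung von dem Ruck ergibt den Snap: s(t) = 80·exp(-2·t). Wir haben den Snap s(t) = 80·exp(-2·t). Durch Einsetzen von t = log(3)/2: s(log(3)/2) = 80/3.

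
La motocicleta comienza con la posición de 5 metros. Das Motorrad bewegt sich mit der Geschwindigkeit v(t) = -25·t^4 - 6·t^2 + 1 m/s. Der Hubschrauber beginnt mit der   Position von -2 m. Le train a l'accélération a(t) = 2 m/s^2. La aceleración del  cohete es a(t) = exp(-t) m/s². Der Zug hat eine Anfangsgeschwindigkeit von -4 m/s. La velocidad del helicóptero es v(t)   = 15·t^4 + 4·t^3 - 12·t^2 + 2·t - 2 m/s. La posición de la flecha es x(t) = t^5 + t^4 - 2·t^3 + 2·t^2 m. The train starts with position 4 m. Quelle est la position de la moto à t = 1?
En partant de la vitesse v(t) = -25·t^4 - 6·t^2 + 1, nous prenons 1 intégrale. L'intégrale de la vitesse est la position. En utilisant x(0) = 5, nous obtenons x(t) = -5·t^5 - 2·t^3 + t + 5. Nous avons la position x(t) = -5·t^5 - 2·t^3 + t + 5. En substituant t = 1: x(1) = -1.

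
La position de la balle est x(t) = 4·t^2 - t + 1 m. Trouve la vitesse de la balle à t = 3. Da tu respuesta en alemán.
Um dies zu lösen, müssen wir 1 Ableitung unserer Gleichung für die Position x(t) = 4·t^2 - t + 1 nehmen. Mit d/dt von x(t) finden wir v(t) = 8·t - 1. Wir haben die Geschwindigkeit v(t) = 8·t - 1. Durch Einsetzen von t = 3: v(3) = 23.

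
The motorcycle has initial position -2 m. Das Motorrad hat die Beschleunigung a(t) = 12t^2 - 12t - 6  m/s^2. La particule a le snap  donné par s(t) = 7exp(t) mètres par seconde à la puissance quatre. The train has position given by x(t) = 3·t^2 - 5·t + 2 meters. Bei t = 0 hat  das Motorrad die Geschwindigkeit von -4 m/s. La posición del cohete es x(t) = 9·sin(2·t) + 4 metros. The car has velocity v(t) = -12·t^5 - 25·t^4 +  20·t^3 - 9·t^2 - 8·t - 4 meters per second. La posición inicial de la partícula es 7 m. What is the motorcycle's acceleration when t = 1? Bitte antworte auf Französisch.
Nous avons l'accélération a(t) = 12·t^2 - 12·t - 6. En substituant t = 1: a(1) = -6.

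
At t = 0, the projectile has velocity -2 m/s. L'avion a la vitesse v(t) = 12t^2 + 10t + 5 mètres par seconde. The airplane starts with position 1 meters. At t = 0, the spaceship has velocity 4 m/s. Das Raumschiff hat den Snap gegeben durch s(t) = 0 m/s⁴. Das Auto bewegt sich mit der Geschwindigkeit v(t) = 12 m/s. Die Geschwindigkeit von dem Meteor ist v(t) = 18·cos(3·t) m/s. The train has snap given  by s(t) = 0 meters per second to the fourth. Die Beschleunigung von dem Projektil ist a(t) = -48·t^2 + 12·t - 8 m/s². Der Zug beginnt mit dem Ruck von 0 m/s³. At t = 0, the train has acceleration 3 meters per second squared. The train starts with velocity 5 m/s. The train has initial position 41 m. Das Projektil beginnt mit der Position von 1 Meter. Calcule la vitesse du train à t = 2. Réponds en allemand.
Wir müssen die Stammfunktion unserer Gleichung für den Snap s(t) = 0 3-mal finden. Das Integral von dem Snap ist der Ruck. Mit j(0) = 0 erhalten wir j(t) = 0. Mit ∫j(t)dt und Anwendung von a(0) = 3, finden wir a(t) = 3. Das Integral von der Beschleunigung, mit v(0) = 5, ergibt die Geschwindigkeit: v(t) = 3·t + 5. Aus der Gleichung für die Geschwindigkeit v(t) = 3·t + 5, setzen wir t = 2 ein und erhalten v = 11.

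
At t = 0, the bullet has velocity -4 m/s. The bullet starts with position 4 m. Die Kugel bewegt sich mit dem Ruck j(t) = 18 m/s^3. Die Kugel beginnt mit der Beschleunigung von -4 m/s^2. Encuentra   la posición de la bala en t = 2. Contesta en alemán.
Wir müssen das Integral unserer Gleichung für den Ruck j(t) = 18 3-mal finden. Durch Integration von dem Ruck und Verwendung der Anfangsbedingung a(0) = -4, erhalten wir a(t) = 18·t - 4. Die Stammfunktion von der Beschleunigung, mit v(0) = -4, ergibt die Geschwindigkeit: v(t) = 9·t^2 - 4·t - 4. Mit ∫v(t)dt und Anwendung von x(0) = 4, finden wir x(t) = 3·t^3 - 2·t^2 - 4·t + 4. Mit x(t) = 3·t^3 - 2·t^2 - 4·t + 4 und Einsetzen von t = 2, finden wir x = 12.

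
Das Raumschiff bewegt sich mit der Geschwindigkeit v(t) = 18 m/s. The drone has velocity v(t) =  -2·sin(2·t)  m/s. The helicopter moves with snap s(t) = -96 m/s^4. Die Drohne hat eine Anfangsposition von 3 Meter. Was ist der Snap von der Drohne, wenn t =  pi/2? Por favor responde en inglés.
We must differentiate our velocity equation v(t) = -2·sin(2·t) 3 times. Differentiating velocity, we get acceleration: a(t) = -4·cos(2·t). The derivative of acceleration gives jerk: j(t) = 8·sin(2·t). Differentiating jerk, we get snap: s(t) = 16·cos(2·t). We have snap s(t) = 16·cos(2·t). Substituting t = pi/2: s(pi/2) = -16.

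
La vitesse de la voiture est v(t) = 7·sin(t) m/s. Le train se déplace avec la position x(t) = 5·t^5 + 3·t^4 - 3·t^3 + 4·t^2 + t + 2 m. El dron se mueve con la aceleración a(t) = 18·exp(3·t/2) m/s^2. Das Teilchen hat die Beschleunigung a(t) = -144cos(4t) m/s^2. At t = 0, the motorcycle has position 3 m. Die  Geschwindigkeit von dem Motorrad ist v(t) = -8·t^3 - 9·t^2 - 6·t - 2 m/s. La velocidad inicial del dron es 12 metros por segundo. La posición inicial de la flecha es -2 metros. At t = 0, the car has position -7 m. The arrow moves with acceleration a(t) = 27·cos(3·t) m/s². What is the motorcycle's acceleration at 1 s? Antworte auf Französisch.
Pour résoudre ceci, nous devons prendre 1 dérivée de notre équation de la vitesse v(t) = -8·t^3 - 9·t^2 - 6·t - 2. En dérivant la vitesse, nous obtenons l'accélération: a(t) = -24·t^2 - 18·t - 6. Nous avons l'accélération a(t) = -24·t^2 - 18·t - 6. En substituant t = 1: a(1) = -48.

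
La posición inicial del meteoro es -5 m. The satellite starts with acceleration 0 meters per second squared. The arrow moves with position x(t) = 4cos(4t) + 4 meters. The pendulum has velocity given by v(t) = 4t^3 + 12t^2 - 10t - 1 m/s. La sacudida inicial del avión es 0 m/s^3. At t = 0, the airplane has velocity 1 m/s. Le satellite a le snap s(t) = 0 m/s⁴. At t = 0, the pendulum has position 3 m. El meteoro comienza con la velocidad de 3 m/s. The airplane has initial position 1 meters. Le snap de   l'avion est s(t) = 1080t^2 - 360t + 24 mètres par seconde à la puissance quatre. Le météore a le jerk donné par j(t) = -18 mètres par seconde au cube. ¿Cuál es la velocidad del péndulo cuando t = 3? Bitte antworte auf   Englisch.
From the given velocity equation v(t) = 4·t^3 + 12·t^2 - 10·t - 1, we substitute t = 3 to get v = 185.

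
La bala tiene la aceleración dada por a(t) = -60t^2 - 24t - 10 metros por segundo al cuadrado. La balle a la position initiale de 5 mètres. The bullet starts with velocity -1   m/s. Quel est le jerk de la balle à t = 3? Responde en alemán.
Um dies zu lösen, müssen wir 1 Ableitung unserer Gleichung für die Beschleunigung a(t) = -60·t^2 - 24·t - 10 nehmen. Durch Ableiten von der Beschleunigung erhalten wir den Ruck: j(t) = -120·t - 24. Aus der Gleichung für den Ruck j(t) = -120·t - 24, setzen wir t = 3 ein und erhalten j = -384.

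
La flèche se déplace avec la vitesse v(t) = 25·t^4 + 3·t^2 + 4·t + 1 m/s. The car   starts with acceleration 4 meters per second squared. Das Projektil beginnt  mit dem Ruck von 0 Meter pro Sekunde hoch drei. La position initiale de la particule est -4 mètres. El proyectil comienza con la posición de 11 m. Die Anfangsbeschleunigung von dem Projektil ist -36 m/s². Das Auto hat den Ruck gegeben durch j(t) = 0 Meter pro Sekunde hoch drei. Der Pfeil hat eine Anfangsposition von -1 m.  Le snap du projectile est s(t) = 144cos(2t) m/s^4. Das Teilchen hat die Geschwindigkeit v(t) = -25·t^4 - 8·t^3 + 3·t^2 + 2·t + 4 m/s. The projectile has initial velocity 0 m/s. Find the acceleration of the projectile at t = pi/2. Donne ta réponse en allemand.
Wir müssen die Stammfunktion unserer Gleichung für den Snap s(t) = 144·cos(2·t) 2-mal finden. Das Integral von dem Snap, mit j(0) = 0, ergibt den Ruck: j(t) = 72·sin(2·t). Mit ∫j(t)dt und Anwendung von a(0) = -36, finden wir a(t) = -36·cos(2·t). Wir haben die Beschleunigung a(t) = -36·cos(2·t). Durch Einsetzen von t = pi/2: a(pi/2) = 36.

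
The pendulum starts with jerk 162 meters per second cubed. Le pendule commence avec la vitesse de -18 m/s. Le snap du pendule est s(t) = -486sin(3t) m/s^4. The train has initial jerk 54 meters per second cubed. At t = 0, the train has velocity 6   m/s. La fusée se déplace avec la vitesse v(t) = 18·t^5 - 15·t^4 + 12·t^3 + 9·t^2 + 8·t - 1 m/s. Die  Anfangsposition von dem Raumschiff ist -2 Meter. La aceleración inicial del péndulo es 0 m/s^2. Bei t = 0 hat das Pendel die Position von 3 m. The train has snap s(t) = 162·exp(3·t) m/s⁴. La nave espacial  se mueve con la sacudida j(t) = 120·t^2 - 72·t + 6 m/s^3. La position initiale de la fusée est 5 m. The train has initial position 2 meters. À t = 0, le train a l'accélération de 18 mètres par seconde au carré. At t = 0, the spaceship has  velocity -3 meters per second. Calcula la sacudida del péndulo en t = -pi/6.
Necesitamos integrar nuestra ecuación del snap s(t) = -486·sin(3·t) 1 vez. Tomando ∫s(t)dt y aplicando j(0) = 162, encontramos j(t) = 162·cos(3·t). Usando j(t) = 162·cos(3·t) y sustituyendo t = -pi/6, encontramos j = 0.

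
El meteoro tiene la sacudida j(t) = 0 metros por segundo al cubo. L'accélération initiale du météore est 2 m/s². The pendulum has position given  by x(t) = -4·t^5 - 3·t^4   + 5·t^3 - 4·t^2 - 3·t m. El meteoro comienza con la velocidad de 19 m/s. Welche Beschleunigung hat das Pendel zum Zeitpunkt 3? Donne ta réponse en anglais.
To solve this, we need to take 2 derivatives of our position equation x(t) = -4·t^5 - 3·t^4 + 5·t^3 - 4·t^2 - 3·t. Differentiating position, we get velocity: v(t) = -20·t^4 - 12·t^3 + 15·t^2 - 8·t - 3. Taking d/dt of v(t), we find a(t) = -80·t^3 - 36·t^2 + 30·t - 8. We have acceleration a(t) = -80·t^3 - 36·t^2 + 30·t - 8. Substituting t = 3: a(3) = -2402.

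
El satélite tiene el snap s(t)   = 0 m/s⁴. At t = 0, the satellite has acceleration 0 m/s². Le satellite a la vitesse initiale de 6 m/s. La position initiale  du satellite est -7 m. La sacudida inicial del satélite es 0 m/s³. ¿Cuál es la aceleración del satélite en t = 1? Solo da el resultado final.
La aceleración en t = 1 es a = 0.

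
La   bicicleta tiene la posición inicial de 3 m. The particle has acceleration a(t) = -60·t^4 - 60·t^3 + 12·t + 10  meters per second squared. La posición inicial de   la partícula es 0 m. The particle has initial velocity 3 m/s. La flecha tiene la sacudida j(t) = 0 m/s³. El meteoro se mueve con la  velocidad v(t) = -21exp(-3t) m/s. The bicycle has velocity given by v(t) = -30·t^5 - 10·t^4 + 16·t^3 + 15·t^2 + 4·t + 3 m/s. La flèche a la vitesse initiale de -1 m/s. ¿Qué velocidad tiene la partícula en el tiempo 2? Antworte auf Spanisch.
Partiendo de la aceleración a(t) = -60·t^4 - 60·t^3 + 12·t + 10, tomamos 1 integral. Integrando la aceleración y usando la condición inicial v(0) = 3, obtenemos v(t) = -12·t^5 - 15·t^4 + 6·t^2 + 10·t + 3. Usando v(t) = -12·t^5 - 15·t^4 + 6·t^2 + 10·t + 3 y sustituyendo t = 2, encontramos v = -577.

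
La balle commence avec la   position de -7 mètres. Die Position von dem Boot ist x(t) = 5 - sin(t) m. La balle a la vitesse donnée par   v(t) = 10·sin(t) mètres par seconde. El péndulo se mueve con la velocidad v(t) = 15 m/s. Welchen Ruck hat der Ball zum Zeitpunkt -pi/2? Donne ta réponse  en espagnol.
Para resolver esto, necesitamos tomar 2 derivadas de nuestra ecuación de la velocidad v(t) = 10·sin(t). La derivada de la velocidad da la aceleración: a(t) = 10·cos(t). La derivada de la aceleración da la sacudida: j(t) = -10·sin(t). Usando j(t) = -10·sin(t) y sustituyendo t = -pi/2, encontramos j = 10.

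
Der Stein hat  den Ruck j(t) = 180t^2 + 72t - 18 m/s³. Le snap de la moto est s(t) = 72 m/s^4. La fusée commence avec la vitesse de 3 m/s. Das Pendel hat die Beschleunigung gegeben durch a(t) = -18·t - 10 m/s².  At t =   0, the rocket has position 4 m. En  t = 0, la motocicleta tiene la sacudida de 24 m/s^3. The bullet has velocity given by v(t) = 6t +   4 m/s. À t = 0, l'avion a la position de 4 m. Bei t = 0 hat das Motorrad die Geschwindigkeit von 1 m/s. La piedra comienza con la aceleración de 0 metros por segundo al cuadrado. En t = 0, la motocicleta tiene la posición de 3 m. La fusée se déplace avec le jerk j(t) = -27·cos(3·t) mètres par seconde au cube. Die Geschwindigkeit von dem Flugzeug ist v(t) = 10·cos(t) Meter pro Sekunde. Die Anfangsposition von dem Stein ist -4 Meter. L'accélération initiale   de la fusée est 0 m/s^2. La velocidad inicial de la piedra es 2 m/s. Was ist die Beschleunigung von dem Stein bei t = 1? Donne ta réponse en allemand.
Um dies zu lösen, müssen wir 1 Stammfunktion unserer Gleichung für den Ruck j(t) = 180·t^2 + 72·t - 18 finden. Das Integral von dem Ruck ist die Beschleunigung. Mit a(0) = 0 erhalten wir a(t) = 6·t·(10·t^2 + 6·t - 3). Aus der Gleichung für die Beschleunigung a(t) = 6·t·(10·t^2 + 6·t - 3), setzen wir t = 1 ein und erhalten a = 78.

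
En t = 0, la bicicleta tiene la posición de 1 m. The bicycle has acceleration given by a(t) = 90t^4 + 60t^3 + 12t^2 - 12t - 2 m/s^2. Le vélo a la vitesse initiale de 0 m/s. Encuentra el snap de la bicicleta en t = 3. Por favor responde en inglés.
We must differentiate our acceleration equation a(t) = 90·t^4 + 60·t^3 + 12·t^2 - 12·t - 2 2 times. Differentiating acceleration, we get jerk: j(t) = 360·t^3 + 180·t^2 + 24·t - 12. Differentiating jerk, we get snap: s(t) = 1080·t^2 + 360·t + 24. From the given snap equation s(t) = 1080·t^2 + 360·t + 24, we substitute t = 3 to get s = 10824.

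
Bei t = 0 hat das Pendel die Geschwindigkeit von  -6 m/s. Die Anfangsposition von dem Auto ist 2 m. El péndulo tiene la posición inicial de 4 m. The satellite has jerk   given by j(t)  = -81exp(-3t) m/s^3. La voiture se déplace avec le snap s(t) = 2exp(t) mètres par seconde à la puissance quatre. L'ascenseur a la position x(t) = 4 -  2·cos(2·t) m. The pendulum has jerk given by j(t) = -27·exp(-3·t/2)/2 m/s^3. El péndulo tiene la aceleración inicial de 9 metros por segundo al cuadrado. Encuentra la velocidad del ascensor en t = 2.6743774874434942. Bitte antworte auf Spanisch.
Para resolver esto, necesitamos tomar 1 derivada de nuestra ecuación de la posición x(t) = 4 - 2·cos(2·t). La derivada de la posición da la velocidad: v(t) = 4·sin(2·t). Tenemos la velocidad v(t) = 4·sin(2·t). Sustituyendo t = 2.6743774874434942: v(2.6743774874434942) = -3.21704267357574.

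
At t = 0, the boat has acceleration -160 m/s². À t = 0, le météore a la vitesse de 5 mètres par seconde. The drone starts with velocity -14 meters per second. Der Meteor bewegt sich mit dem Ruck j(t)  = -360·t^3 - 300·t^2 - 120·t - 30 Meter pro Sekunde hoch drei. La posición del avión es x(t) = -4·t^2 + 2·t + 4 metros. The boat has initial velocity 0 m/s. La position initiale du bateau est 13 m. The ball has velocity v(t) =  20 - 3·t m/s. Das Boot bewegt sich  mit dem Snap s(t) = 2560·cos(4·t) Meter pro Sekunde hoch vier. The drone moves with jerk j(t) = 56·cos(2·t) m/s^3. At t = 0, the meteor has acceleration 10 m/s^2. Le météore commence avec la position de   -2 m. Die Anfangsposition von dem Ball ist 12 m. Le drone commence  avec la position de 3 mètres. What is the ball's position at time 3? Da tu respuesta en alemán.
Wir müssen das Integral unserer Gleichung für die Geschwindigkeit v(t) = 20 - 3·t 1-mal finden. Die Stammfunktion von der Geschwindigkeit ist die Position. Mit x(0) = 12 erhalten wir x(t) = -3·t^2/2 + 20·t + 12. Wir haben die Position x(t) = -3·t^2/2 + 20·t + 12. Durch Einsetzen von t = 3: x(3) = 117/2.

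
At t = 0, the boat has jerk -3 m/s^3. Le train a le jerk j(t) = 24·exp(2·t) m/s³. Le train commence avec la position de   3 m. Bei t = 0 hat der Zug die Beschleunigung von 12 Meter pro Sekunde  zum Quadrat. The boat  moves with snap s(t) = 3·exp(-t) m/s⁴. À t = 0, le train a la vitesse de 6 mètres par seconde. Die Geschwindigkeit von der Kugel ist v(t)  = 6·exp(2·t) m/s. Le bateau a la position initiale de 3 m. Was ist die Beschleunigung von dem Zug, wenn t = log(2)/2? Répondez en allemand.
Wir müssen unsere Gleichung für den Ruck j(t) = 24·exp(2·t) 1-mal integrieren. Das Integral von dem Ruck ist die Beschleunigung. Mit a(0) = 12 erhalten wir a(t) = 12·exp(2·t). Wir haben die Beschleunigung a(t) = 12·exp(2·t). Durch Einsetzen von t = log(2)/2: a(log(2)/2) = 24.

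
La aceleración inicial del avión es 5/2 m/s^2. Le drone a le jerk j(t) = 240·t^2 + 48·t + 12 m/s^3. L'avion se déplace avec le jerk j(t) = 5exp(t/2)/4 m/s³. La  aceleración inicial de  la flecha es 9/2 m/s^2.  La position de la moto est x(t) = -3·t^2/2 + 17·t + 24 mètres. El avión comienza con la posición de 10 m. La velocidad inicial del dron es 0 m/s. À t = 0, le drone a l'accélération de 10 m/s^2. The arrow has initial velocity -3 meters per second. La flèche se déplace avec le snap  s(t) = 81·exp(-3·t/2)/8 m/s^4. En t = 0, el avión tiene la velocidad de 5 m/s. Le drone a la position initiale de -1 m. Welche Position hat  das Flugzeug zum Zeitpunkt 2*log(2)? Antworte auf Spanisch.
Para resolver esto, necesitamos tomar 3 integrales de nuestra ecuación de la sacudida j(t) = 5·exp(t/2)/4. Integrando la sacudida y usando la condición inicial a(0) = 5/2, obtenemos a(t) = 5·exp(t/2)/2. La antiderivada de la aceleración es la velocidad. Usando v(0) = 5, obtenemos v(t) = 5·exp(t/2). La integral de la velocidad es la posición. Usando x(0) = 10, obtenemos x(t) = 10·exp(t/2). De la ecuación de la posición x(t) = 10·exp(t/2), sustituimos t = 2*log(2) para obtener x = 20.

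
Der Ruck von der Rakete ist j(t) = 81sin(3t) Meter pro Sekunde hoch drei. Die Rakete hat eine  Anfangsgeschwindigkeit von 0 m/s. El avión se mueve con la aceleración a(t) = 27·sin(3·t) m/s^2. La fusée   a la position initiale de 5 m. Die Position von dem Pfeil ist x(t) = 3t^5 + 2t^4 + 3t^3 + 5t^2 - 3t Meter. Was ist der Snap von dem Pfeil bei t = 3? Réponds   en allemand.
Wir müssen unsere Gleichung für die Position x(t) = 3·t^5 + 2·t^4 + 3·t^3 + 5·t^2 - 3·t 4-mal ableiten. Durch Ableiten von der Position erhalten wir die Geschwindigkeit: v(t) = 15·t^4 + 8·t^3 + 9·t^2 + 10·t - 3. Durch Ableiten von der Geschwindigkeit erhalten wir die Beschleunigung: a(t) = 60·t^3 + 24·t^2 + 18·t + 10. Mit d/dt von a(t) finden wir j(t) = 180·t^2 + 48·t + 18. Durch Ableiten von dem Ruck erhalten wir den Snap: s(t) = 360·t + 48. Wir haben den Snap s(t) = 360·t + 48. Durch Einsetzen von t = 3: s(3) = 1128.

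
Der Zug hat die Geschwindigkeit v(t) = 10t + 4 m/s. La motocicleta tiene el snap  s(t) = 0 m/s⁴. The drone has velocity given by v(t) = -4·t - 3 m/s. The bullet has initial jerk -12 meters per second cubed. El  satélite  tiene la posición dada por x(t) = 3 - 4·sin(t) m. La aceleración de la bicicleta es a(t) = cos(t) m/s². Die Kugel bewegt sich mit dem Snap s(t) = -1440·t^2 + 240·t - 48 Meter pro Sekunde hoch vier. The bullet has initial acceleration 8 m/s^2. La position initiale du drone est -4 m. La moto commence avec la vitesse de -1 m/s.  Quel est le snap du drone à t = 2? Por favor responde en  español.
Debemos derivar nuestra ecuación de la velocidad v(t) = -4·t - 3 3 veces. Derivando la velocidad, obtenemos la aceleración: a(t) = -4. Derivando la aceleración, obtenemos la sacudida: j(t) = 0. Derivando la sacudida, obtenemos el snap: s(t) = 0. De la ecuación del snap s(t) = 0, sustituimos t = 2 para obtener s = 0.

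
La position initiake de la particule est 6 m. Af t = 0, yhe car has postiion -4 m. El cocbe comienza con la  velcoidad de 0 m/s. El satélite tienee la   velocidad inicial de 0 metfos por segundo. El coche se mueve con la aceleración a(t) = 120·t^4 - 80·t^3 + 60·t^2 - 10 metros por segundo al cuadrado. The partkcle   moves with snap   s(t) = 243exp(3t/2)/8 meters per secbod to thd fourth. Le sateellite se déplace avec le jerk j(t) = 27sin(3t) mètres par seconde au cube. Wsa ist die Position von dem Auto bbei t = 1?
Wir müssen die Stammfunktion unserer Gleichung für die Beschleunigung a(t) = 120·t^4 - 80·t^3 + 60·t^2 - 10 2-mal finden. Das Integral von der Beschleunigung ist die Geschwindigkeit. Mit v(0) = 0 erhalten wir v(t) = 24·t^5 - 20·t^4 + 20·t^3 - 10·t. Das Integral von der Geschwindigkeit ist die Position. Mit x(0) = -4 erhalten wir x(t) = 4·t^6 - 4·t^5 + 5·t^4 - 5·t^2 - 4. Wir haben die Position x(t) = 4·t^6 - 4·t^5 + 5·t^4 - 5·t^2 - 4. Durch Einsetzen von t = 1: x(1) = -4.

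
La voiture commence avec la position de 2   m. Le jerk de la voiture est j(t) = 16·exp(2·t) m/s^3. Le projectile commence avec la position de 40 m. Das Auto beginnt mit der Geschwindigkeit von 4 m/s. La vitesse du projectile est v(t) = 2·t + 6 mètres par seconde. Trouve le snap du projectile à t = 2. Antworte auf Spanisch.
Partiendo de la velocidad v(t) = 2·t + 6, tomamos 3 derivadas. Derivando la velocidad, obtenemos la aceleración: a(t) = 2. La derivada de la aceleración da la sacudida: j(t) = 0. Derivando la sacudida, obtenemos el snap: s(t) = 0. Usando s(t) = 0 y sustituyendo t = 2, encontramos s = 0.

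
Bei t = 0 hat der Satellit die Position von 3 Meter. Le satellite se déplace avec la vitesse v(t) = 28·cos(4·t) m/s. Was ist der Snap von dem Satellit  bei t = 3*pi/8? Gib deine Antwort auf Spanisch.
Partiendo de la velocidad v(t) = 28·cos(4·t), tomamos 3 derivadas. Derivando la velocidad, obtenemos la aceleración: a(t) = -112·sin(4·t). Tomando d/dt de a(t), encontramos j(t) = -448·cos(4·t). La derivada de la sacudida da el snap: s(t) = 1792·sin(4·t). Usando s(t) = 1792·sin(4·t) y sustituyendo t = 3*pi/8, encontramos s = -1792.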